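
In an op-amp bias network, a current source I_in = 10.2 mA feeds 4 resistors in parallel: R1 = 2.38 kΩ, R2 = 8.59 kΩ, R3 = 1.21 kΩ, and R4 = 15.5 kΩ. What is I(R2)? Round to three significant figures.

ΣG = 1/2.38 + 1/8.59 + 1/1.21 + 1/15.5 = 1.428.
Current divider: I(R2) = I_in · G_k/ΣG = 10.2 × (0.1164/1.428) = 10.2 × 0.08155 = 0.8318 mA.

I ≈ 0.832 mA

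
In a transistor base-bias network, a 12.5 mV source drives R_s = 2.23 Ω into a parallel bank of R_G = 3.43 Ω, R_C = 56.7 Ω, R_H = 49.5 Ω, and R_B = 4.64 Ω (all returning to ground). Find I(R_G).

I ≈ 1.65 mA

Equivalent of the parallel group: R_p = 1.835 Ω.
V_A = 12.5 × 1.835/4.065 = 5.643 mV.
Branch current I = V_A/R_G = 5.643/3.43 = 1.645 mA.
(Equivalently: I_total = 3.075 mA, then current-divider fraction G_k/ΣG = 0.5350.)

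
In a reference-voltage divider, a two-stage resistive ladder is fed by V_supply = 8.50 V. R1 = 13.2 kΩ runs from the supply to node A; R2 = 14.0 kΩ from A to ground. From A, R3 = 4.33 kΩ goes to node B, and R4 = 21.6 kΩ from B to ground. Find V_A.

V_A ≈ 3.47 V

Looking into the second stage from A: R3 + R4 = 25.93 kΩ appears in parallel with R2.
Effective lower resistance at A: R2 ‖ 25.93 = 9.091 kΩ.
V_A = 8.50 × 9.091/(13.2 + 9.091) = 3.467 V.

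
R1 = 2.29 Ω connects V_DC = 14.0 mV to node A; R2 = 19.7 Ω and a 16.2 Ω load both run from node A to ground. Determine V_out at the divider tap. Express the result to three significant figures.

V_out ≈ 11.1 mV

First combine the lower leg with the load: R2 ‖ R_L = 8.890 Ω.
Then V_out = V_DC · R2'/(R1 + R2') = 14.0 × 8.890/11.18 = 11.13 mV.
(Unloaded it would be 12.5 mV; the load pulls it down.)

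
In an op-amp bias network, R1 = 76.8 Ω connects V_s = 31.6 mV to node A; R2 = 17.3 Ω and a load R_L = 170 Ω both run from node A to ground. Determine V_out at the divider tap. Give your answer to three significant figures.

The load sits in parallel with R2, giving an effective lower resistance R2' = R2·R_L/(R2+R_L) = 15.70 Ω.
Now apply the divider: V_out = 31.6 × 0.1697 = 5.364 mV.

V_out ≈ 5.36 mV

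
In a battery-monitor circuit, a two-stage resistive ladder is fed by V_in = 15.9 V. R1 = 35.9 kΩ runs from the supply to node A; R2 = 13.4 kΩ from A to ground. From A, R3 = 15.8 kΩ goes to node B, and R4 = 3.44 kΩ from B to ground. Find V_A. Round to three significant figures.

The second stage (R3 + R4 = 19.24 kΩ) loads node A in parallel with R2.
Effective lower resistance at A: R2 ‖ 19.24 = 7.899 kΩ.
First divider: V_A = V_in · 7.899/(35.9 + 7.899) = 2.867 V.

V_A ≈ 2.87 V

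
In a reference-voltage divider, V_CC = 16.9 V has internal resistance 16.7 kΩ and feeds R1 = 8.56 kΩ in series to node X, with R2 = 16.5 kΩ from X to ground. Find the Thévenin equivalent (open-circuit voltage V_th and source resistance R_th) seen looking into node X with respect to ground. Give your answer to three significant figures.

R1' = 16.7 + 8.56 = 25.26 kΩ (source resistance + R1).
Open-circuit (no load on X): V_th = V_CC · R2/(R1' + R2) = 16.9 × 16.5/(25.26 + 16.5) = 6.677 V.
Looking into X with the source shorted: R_th = R1'·R2/(R1'+R2) = 25.26 × 16.5/41.76 = 9.981 kΩ.

V_th ≈ 6.68 V, R_th ≈ 9.98 kΩ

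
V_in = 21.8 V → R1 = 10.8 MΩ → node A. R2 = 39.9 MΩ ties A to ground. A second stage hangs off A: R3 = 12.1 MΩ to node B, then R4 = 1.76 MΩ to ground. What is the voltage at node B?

V_B ≈ 1.35 V

Node A sees R2 in parallel with the series input of stage 2, R3 + R4 = 13.86 MΩ.
Effective lower resistance at A: R2 ‖ 13.86 = 10.29 MΩ.
V_A = 21.8 × 10.29/(10.8 + 10.29) = 10.63 V.
Stage 2 is unloaded, so V_B = V_A · R4/(R3+R4) = 10.63 × 1.76/13.86 = 1.350 V.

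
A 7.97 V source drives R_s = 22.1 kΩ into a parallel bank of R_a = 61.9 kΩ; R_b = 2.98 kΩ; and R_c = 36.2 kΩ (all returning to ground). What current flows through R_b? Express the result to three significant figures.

I ≈ 0.285 mA

Combine the parallel branches: R_p = (1/61.9 + 1/2.98 + 1/36.2)⁻¹ = 2.636 kΩ.
Node voltage V_A = V_in · R_p/(R_s + R_p) = 7.97 × 0.1066 = 0.8494 V.
Branch current I = V_A/R_b = 0.8494/2.98 = 0.2850 mA.
(Equivalently: I_total = 0.3222 mA, then current-divider fraction G_k/ΣG = 0.8846.)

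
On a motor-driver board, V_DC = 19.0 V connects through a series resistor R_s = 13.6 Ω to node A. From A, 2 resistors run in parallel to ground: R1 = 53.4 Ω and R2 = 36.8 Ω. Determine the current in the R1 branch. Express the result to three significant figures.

I ≈ 0.219 A

Parallel bank: R_p = 1/(1/53.4 + 1/36.8) = 21.79 Ω.
Node voltage V_A = V_DC · R_p/(R_s + R_p) = 19.0 × 0.6157 = 11.70 V.
Branch current I = V_A/R1 = 11.70/53.4 = 0.2191 A.
(Equivalently: I_total = 0.5369 A, then current-divider fraction G_k/ΣG = 0.4080.)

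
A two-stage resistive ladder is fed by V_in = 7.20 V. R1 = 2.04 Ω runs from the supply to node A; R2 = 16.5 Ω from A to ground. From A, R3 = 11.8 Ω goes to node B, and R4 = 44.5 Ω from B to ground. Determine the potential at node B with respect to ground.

Node A sees R2 in parallel with the series input of stage 2, R3 + R4 = 56.30 Ω.
Effective lower resistance at A: R2 ‖ 56.30 = 12.76 Ω.
V_A = 7.20 × 12.76/(2.04 + 12.76) = 6.208 V.
V_B = V_A × 0.7904 = 4.907 V.

V_B ≈ 4.91 V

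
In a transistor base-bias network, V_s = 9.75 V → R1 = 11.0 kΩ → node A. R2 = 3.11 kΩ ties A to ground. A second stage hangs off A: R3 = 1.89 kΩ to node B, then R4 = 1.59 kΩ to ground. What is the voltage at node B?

Node A sees R2 in parallel with the series input of stage 2, R3 + R4 = 3.480 kΩ.
Effective lower resistance at A: R2 ‖ 3.480 = 1.642 kΩ.
V_A = 9.75 × 1.642/(11.0 + 1.642) = 1.267 V.
Stage 2 is unloaded, so V_B = V_A · R4/(R3+R4) = 1.267 × 1.59/3.480 = 0.5787 V.

V_B ≈ 0.579 V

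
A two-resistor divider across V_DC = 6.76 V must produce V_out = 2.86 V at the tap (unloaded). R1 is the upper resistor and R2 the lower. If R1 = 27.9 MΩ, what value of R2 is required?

Required fraction k = V_out/V_DC = 0.4231.
Rearranging, R2 = R1·k/(1−k) = 27.9 × 0.7333 = 20.46 MΩ.

R2 ≈ 20.5 MΩ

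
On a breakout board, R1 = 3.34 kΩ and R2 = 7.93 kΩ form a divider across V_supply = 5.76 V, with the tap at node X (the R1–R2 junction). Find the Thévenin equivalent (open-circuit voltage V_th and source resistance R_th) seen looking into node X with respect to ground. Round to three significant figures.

V_th is the unloaded tap voltage: V_supply · R2/(R1+R2) = 5.76 × 0.7036 = 4.053 V.
Zeroing V_supply shorts the top of R1 to ground, so R_th = R1 ‖ R2 = 2.350 kΩ.

V_th ≈ 4.05 V, R_th ≈ 2.35 kΩ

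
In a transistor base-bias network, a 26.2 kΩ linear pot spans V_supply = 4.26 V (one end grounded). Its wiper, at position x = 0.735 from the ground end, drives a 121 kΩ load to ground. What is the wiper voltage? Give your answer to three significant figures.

V_out ≈ 3.00 V

Split the track: R_lower = x·R_p = 19.26 kΩ, R_upper = (1−x)·R_p = 6.943 kΩ.
Lower segment in parallel with the load: 19.26 ‖ 121 = 16.61 kΩ.
Loaded-divider output: V_out = 4.26 × 0.7053 = 3.004 V.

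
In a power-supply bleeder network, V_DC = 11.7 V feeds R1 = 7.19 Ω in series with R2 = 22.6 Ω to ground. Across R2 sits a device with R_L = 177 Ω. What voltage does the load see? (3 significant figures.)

R2 ‖ R_L = (22.6 × 177)/(22.6 + 177) = 20.04 Ω.
Voltage divider with the loaded lower leg: V_out = 11.7 × 20.04/(7.19 + 20.04) = 11.7 × 0.7360 = 8.611 V.
(Unloaded it would be 8.88 V; the load pulls it down.)

V_out ≈ 8.61 V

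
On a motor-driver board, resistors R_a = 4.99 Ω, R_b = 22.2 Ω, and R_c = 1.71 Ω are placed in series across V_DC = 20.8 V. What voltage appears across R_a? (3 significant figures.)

V ≈ 3.59 V

ΣR = 4.99 + 22.2 + 1.71 = 28.90 Ω.
By the voltage-divider rule, V = 20.8 × 4.990/28.90 = 3.591 V.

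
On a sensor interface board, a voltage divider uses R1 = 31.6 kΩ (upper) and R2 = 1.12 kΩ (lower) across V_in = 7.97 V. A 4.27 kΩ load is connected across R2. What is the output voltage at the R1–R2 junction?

First combine the lower leg with the load: R2 ‖ R_L = 0.8873 kΩ.
Then V_out = V_in · R2'/(R1 + R2') = 7.97 × 0.8873/32.49 = 0.2177 V.
(Unloaded it would be 0.273 V; the load pulls it down.)

V_out ≈ 0.218 V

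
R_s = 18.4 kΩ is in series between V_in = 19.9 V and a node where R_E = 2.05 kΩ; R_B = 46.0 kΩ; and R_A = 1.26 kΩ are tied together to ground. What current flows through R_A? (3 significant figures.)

Equivalent of the parallel group: R_p = 0.7673 kΩ.
V_A = 19.9 × 0.7673/19.17 = 0.7967 V.
Branch current I = V_A/R_A = 0.7967/1.26 = 0.6323 mA.

I ≈ 0.632 mA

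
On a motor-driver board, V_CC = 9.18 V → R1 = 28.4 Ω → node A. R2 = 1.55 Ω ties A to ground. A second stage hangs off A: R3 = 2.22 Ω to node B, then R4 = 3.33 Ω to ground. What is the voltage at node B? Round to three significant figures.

The second stage (R3 + R4 = 5.550 Ω) loads node A in parallel with R2.
R2 ‖ (R3+R4) = 1.212 Ω.
First divider: V_A = V_CC · 1.212/(28.4 + 1.212) = 0.3756 V.
V_B = V_A × 0.6000 = 0.2254 V.

V_B ≈ 0.225 V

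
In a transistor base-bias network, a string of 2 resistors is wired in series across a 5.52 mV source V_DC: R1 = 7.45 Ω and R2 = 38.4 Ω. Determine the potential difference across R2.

V ≈ 4.62 mV

Series total: ΣR = 7.45 + 38.4 = 45.85 Ω.
Voltage divider: V = V_DC · (38.40 / 45.85) = 5.52 × 0.8375 = 4.623 mV.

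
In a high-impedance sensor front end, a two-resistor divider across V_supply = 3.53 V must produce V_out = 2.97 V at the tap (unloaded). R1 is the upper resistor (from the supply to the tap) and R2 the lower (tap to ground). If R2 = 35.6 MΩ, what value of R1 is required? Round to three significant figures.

R1 ≈ 6.71 MΩ

V_out/V_supply = R2/(R1+R2) = 0.8414.
Rearranging, R1 = R2·(1−k)/k = 35.6 × 0.1886 = 6.712 MΩ.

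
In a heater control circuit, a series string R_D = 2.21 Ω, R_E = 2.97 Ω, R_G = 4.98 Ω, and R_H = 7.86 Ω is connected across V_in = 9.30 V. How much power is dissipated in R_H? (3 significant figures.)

The common current is I = 9.30/18.02 = 0.5161 A.
V(R_H) = I·R = 4.056 V; P = V·I = 4.056 × 0.5161 = 2.094 W.

P ≈ 2.09 W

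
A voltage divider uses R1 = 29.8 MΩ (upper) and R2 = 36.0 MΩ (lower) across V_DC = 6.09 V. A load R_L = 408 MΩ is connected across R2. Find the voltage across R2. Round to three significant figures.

V_out ≈ 3.20 V

First combine the lower leg with the load: R2 ‖ R_L = 33.08 MΩ.
Voltage divider with the loaded lower leg: V_out = 6.09 × 33.08/(29.8 + 33.08) = 6.09 × 0.5261 = 3.204 V.
(Unloaded it would be 3.33 V; the load pulls it down.)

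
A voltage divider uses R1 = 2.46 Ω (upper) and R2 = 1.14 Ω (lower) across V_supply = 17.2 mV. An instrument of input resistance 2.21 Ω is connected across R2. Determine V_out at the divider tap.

First combine the lower leg with the load: R2 ‖ R_L = 0.7521 Ω.
Then V_out = V_supply · R2'/(R1 + R2') = 17.2 × 0.7521/3.212 = 4.027 mV.

V_out ≈ 4.03 mV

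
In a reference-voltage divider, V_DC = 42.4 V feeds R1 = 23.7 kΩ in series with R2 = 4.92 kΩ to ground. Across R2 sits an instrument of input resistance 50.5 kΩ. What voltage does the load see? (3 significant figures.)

V_out ≈ 6.74 V

R2 ‖ R_L = (4.92 × 50.5)/(4.92 + 50.5) = 4.483 kΩ.
Then V_out = V_DC · R2'/(R1 + R2') = 42.4 × 4.483/28.18 = 6.745 V.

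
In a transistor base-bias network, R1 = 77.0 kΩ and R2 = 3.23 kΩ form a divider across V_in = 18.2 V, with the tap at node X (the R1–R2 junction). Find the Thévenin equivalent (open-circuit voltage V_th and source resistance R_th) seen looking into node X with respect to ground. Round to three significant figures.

Open-circuit (no load on X): V_th = V_in · R2/(R1 + R2) = 18.2 × 3.23/(77.00 + 3.23) = 0.7327 V.
With V_in suppressed (replaced by a short), R_th = R1 ‖ R2 = (77.00 × 3.23)/(77.00 + 3.23) = 3.100 kΩ.

V_th ≈ 0.733 V, R_th ≈ 3.10 kΩ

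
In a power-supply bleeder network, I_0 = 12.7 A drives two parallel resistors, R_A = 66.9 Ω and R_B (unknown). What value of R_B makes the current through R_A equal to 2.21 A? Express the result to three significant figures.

Two-branch current divider: I_A = I_0 · R_B/(R_A + R_B).
2.21/12.7 = R_B/(R_A + R_B) → R_B = R_A · (0.1740)/(1 − 0.1740) = 66.9 × 0.2107 = 14.09 Ω.

R_B ≈ 14.1 Ω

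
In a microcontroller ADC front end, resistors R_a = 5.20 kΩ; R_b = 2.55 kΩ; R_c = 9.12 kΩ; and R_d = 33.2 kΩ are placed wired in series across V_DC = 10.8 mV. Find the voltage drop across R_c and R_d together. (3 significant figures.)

ΣR = 5.20 + 2.55 + 9.12 + 33.2 = 50.07 kΩ.
R_{R_c..R_d} = 9.12 + 33.2 = 42.32 kΩ.
Voltage divider: V = V_DC · (42.32 / 50.07) = 10.8 × 0.8452 = 9.128 mV.

V ≈ 9.13 mV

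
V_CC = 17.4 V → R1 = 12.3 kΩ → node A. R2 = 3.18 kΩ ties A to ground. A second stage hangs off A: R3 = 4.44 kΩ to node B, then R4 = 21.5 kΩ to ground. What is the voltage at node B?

V_B ≈ 2.70 V

Looking into the second stage from A: R3 + R4 = 25.94 kΩ appears in parallel with R2.
Effective lower resistance at A: R2 ‖ 25.94 = 2.833 kΩ.
So V_A = 17.4 × 0.1872 = 3.257 V.
Then the unloaded second divider: V_B = V_A × R4/(R3+R4) = 3.257 × 0.8288 = 2.700 V.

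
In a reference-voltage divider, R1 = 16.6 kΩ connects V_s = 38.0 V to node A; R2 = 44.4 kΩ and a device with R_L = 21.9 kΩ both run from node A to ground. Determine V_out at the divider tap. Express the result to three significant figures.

V_out ≈ 17.8 V

R2 ‖ R_L = (44.4 × 21.9)/(44.4 + 21.9) = 14.67 kΩ.
Then V_out = V_s · R2'/(R1 + R2') = 38.0 × 14.67/31.27 = 17.82 V.
(Unloaded it would be 27.7 V; the load pulls it down.)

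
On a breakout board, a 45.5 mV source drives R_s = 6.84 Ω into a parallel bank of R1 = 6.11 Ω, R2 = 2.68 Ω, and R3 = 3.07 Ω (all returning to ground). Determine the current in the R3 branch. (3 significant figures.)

Combine the parallel branches: R_p = (1/6.11 + 1/2.68 + 1/3.07)⁻¹ = 1.159 Ω.
Node voltage V_A = V_in · R_p/(R_s + R_p) = 45.5 × 0.1449 = 6.594 mV.
Branch current I = V_A/R3 = 6.594/3.07 = 2.148 mA.

I ≈ 2.15 mA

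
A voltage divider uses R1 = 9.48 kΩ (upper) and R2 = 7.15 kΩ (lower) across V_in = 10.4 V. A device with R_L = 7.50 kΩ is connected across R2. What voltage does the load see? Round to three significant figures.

V_out ≈ 2.90 V

The load sits in parallel with R2, giving an effective lower resistance R2' = R2·R_L/(R2+R_L) = 3.660 kΩ.
Now apply the divider: V_out = 10.4 × 0.2786 = 2.897 V.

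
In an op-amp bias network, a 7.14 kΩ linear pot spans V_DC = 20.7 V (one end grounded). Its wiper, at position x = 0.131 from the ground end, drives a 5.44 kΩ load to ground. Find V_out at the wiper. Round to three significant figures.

V_out ≈ 2.36 V

Lower segment x·R_p = 0.9353 kΩ; upper segment (1−x)·R_p = 6.205 kΩ.
R_L loads the lower segment: effective lower R = 0.7981 kΩ.
Loaded-divider output: V_out = 20.7 × 0.1140 = 2.359 V.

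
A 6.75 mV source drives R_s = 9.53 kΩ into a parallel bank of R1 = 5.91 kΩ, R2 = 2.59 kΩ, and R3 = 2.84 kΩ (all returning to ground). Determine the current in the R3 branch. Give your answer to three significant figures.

Parallel bank: R_p = 1/(1/5.91 + 1/2.59 + 1/2.84) = 1.102 kΩ.
V_A = 6.75 × 1.102/10.63 = 0.6996 mV.
Branch current I = V_A/R3 = 0.6996/2.84 = 0.2464 µA.

I ≈ 0.246 µA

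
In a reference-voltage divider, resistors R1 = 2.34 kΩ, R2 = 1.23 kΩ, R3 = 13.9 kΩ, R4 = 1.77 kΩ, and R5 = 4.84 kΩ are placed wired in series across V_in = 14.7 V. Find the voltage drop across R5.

ΣR = 2.34 + 1.23 + 13.9 + 1.77 + 4.84 = 24.08 kΩ.
By the voltage-divider rule, V = 14.7 × 4.840/24.08 = 2.955 V.

V ≈ 2.95 V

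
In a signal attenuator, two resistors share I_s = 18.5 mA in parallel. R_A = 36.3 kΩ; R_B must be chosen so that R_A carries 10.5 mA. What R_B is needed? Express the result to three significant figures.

R_B ≈ 47.6 kΩ

Two-branch current divider: I_A = I_s · R_B/(R_A + R_B).
With f = 0.5676, R_B = R_A · f/(1−f) = 36.3 × 1.312 = 47.64 kΩ.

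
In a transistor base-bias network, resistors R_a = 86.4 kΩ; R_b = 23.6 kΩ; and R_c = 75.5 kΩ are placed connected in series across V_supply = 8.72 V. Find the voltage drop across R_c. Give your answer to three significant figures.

V ≈ 3.55 V

Total series resistance ΣR = 86.4 + 23.6 + 75.5 = 185.5 kΩ.
Voltage divider: V = V_supply · (75.50 / 185.5) = 8.72 × 0.4070 = 3.549 V.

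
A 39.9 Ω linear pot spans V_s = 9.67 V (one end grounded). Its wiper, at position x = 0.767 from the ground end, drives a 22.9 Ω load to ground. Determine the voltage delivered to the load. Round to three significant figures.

V_out ≈ 5.66 V

The pot divides into 9.297 Ω above the wiper and 30.60 Ω below.
R_L loads the lower segment: effective lower R = 13.10 Ω.
Then V_out = V_s · 13.10/(9.297 + 13.10) = 5.656 V.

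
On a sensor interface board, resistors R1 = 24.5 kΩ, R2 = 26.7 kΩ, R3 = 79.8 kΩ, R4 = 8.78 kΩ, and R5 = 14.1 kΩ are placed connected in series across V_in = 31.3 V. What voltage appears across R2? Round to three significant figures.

ΣR = 24.5 + 26.7 + 79.8 + 8.78 + 14.1 = 153.9 kΩ.
By the voltage-divider rule, V = 31.3 × 26.70/153.9 = 5.431 V.

V ≈ 5.43 V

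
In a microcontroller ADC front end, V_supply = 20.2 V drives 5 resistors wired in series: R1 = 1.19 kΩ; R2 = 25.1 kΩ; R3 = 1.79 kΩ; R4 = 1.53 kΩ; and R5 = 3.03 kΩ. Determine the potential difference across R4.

Total series resistance ΣR = 1.19 + 25.1 + 1.79 + 1.53 + 3.03 = 32.64 kΩ.
V = V_supply · R/ΣR = 20.2 × 0.04688 = 0.9469 V.

V ≈ 0.947 V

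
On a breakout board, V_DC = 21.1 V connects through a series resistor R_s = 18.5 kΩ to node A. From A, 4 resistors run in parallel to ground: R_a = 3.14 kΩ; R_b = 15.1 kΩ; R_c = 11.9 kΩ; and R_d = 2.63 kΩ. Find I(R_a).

Equivalent of the parallel group: R_p = 1.178 kΩ.
Node voltage V_A = V_DC · R_p/(R_s + R_p) = 21.1 × 0.05986 = 1.263 V.
Branch current I = V_A/R_a = 1.263/3.14 = 0.4022 mA.

I ≈ 0.402 mA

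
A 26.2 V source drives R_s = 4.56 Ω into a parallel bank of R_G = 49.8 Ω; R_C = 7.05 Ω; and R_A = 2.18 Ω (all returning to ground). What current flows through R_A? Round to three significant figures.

Equivalent of the parallel group: R_p = 1.611 Ω.
V_A by voltage divider: V_A = 26.2 × 1.611/(4.56 + 1.611) = 6.841 V.
I(R_A) = V_A / R_A = 6.841/2.18 = 3.138 A.
(Check via current divider: I_total = 4.245 A; share G_k/ΣG = 0.7391 → same result.)

I ≈ 3.14 A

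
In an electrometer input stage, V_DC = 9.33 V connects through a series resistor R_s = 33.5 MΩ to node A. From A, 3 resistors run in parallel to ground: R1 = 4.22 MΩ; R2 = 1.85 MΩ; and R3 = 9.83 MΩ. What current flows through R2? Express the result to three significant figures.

I ≈ 0.166 µA

Equivalent of the parallel group: R_p = 1.137 MΩ.
Node voltage V_A = V_DC · R_p/(R_s + R_p) = 9.33 × 0.03284 = 0.3064 V.
I(R2) = V_A / R2 = 0.3064/1.85 = 0.1656 µA.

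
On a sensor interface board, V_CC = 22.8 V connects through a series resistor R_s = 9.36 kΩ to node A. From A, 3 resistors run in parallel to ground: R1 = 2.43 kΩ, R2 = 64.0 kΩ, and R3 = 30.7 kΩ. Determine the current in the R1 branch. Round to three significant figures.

Combine the parallel branches: R_p = (1/2.43 + 1/64.0 + 1/30.7)⁻¹ = 2.175 kΩ.
V_A by voltage divider: V_A = 22.8 × 2.175/(9.36 + 2.175) = 4.299 V.
Branch current I = V_A/R1 = 4.299/2.43 = 1.769 mA.
(Equivalently: I_total = 1.977 mA, then current-divider fraction G_k/ΣG = 0.8952.)

I ≈ 1.77 mA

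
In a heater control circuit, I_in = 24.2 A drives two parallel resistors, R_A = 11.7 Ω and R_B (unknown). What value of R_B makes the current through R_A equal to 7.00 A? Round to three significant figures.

R_B ≈ 4.76 Ω

Two-branch current divider: I_A = I_in · R_B/(R_A + R_B).
7.00/24.2 = R_B/(R_A + R_B) → R_B = R_A · (0.2893)/(1 − 0.2893) = 11.7 × 0.4070 = 4.762 Ω.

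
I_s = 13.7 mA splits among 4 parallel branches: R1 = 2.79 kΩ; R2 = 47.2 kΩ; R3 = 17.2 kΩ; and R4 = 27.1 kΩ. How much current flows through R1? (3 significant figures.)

I ≈ 10.3 mA

Total conductance ΣG = 1/2.79 + 1/47.2 + 1/17.2 + 1/27.1 = 0.4746 (units of 1/kΩ).
R1 takes the fraction G_k/ΣG = 0.3584/0.4746 = 0.7551, so I = 13.7 × 0.7551 = 10.35 mA.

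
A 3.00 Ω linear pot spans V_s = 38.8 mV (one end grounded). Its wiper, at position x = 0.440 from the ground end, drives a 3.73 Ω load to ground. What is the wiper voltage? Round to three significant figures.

V_out ≈ 14.2 mV

Split the track: R_lower = x·R_p = 1.320 Ω, R_upper = (1−x)·R_p = 1.680 Ω.
(x·R_p) ‖ R_L = 0.9750 Ω.
V_out = 38.8 × 0.9750/(1.680 + 0.9750) = 14.25 mV.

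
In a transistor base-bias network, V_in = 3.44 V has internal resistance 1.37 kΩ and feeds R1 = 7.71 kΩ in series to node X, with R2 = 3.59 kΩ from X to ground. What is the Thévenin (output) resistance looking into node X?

R1' = 1.37 + 7.71 = 9.080 kΩ (source resistance + R1).
Looking into X with the source shorted: R_th = R1'·R2/(R1'+R2) = 9.080 × 3.59/12.67 = 2.573 kΩ.

R_th ≈ 2.57 kΩ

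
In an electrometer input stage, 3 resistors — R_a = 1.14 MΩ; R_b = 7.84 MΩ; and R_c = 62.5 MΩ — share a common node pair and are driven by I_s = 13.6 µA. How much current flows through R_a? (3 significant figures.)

I ≈ 11.7 µA

Conductances: ΣG = 1/1.14 + 1/7.84 + 1/62.5 = 1.021 (1/MΩ).
Current divider: I(R_a) = I_s · G_k/ΣG = 13.6 × (0.8772/1.021) = 13.6 × 0.8594 = 11.69 µA.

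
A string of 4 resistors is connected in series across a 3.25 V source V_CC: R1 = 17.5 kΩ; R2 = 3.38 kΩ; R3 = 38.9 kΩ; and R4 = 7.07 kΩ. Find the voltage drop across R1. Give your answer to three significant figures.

Total series resistance ΣR = 17.5 + 3.38 + 38.9 + 7.07 = 66.85 kΩ.
V = V_CC · R/ΣR = 3.25 × 0.2618 = 0.8508 V.

V ≈ 0.851 V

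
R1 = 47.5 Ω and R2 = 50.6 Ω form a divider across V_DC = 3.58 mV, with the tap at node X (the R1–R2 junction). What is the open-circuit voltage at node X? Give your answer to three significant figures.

V_th ≈ 1.85 mV

Open-circuit (no load on X): V_th = V_DC · R2/(R1 + R2) = 3.58 × 50.6/(47.50 + 50.6) = 1.847 mV.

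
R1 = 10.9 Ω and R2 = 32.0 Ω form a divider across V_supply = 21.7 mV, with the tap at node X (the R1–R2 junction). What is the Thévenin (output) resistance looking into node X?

R_th ≈ 8.13 Ω

Zeroing V_supply shorts the top of R1 to ground, so R_th = R1 ‖ R2 = 8.131 Ω.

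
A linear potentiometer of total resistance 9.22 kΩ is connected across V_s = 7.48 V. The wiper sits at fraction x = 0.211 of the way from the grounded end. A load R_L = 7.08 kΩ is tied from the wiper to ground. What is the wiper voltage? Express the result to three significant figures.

V_out ≈ 1.30 V

Split the track: R_lower = x·R_p = 1.945 kΩ, R_upper = (1−x)·R_p = 7.275 kΩ.
R_L loads the lower segment: effective lower R = 1.526 kΩ.
Loaded-divider output: V_out = 7.48 × 0.1734 = 1.297 V.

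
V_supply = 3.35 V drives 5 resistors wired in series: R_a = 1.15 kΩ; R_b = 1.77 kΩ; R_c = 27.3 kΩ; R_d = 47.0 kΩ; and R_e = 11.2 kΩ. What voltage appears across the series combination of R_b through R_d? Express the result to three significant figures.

Total series resistance ΣR = 1.15 + 1.77 + 27.3 + 47.0 + 11.2 = 88.42 kΩ.
R_{R_b..R_d} = 1.77 + 27.3 + 47.0 = 76.07 kΩ.
V = V_supply · R/ΣR = 3.35 × 0.8603 = 2.882 V.

V ≈ 2.88 V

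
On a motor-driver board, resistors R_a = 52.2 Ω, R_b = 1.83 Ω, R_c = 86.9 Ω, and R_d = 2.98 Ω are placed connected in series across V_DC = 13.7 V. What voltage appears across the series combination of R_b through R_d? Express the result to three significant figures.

ΣR = 52.2 + 1.83 + 86.9 + 2.98 = 143.9 Ω.
R_{R_b..R_d} = 1.83 + 86.9 + 2.98 = 91.71 Ω.
V = V_DC · R/ΣR = 13.7 × 0.6373 = 8.731 V.

V ≈ 8.73 V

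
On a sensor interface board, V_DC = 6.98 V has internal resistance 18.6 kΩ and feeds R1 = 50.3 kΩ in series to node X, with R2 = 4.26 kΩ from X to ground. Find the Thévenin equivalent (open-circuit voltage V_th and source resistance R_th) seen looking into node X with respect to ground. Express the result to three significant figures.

V_th ≈ 0.406 V, R_th ≈ 4.01 kΩ

R1' = 18.6 + 50.3 = 68.90 kΩ (source resistance + R1).
V_th is the unloaded tap voltage: V_DC · R2/(R1'+R2) = 6.98 × 0.05823 = 0.4064 V.
Looking into X with the source shorted: R_th = R1'·R2/(R1'+R2) = 68.90 × 4.26/73.16 = 4.012 kΩ.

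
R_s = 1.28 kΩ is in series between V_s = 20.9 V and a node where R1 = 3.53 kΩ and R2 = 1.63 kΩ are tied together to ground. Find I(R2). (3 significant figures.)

Equivalent of the parallel group: R_p = 1.115 kΩ.
V_A = 20.9 × 1.115/2.395 = 9.731 V.
I(R2) = V_A / R2 = 9.731/1.63 = 5.970 mA.
(Equivalently: I_total = 8.726 mA, then current-divider fraction G_k/ΣG = 0.6841.)

I ≈ 5.97 mA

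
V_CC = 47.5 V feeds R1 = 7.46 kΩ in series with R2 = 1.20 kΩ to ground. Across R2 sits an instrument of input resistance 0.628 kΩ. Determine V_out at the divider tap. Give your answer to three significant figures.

R2 ‖ R_L = (1.20 × 0.628)/(1.20 + 0.628) = 0.4123 kΩ.
Now apply the divider: V_out = 47.5 × 0.05237 = 2.487 V.
(Unloaded it would be 6.58 V; the load pulls it down.)

V_out ≈ 2.49 V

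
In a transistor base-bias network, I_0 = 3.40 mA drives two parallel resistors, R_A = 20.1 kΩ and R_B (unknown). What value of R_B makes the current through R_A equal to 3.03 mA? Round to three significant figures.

Two-branch current divider: I_A = I_0 · R_B/(R_A + R_B).
3.03/3.40 = R_B/(R_A + R_B) → R_B = R_A · (0.8912)/(1 − 0.8912) = 20.1 × 8.189 = 164.6 kΩ.

R_B ≈ 165 kΩ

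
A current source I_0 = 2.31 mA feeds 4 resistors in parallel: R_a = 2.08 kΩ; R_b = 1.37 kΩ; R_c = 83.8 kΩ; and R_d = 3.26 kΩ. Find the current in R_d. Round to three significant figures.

I ≈ 0.463 mA

Total conductance ΣG = 1/2.08 + 1/1.37 + 1/83.8 + 1/3.26 = 1.529 (units of 1/kΩ).
Current divider: I(R_d) = I_0 · G_k/ΣG = 2.31 × (0.3067/1.529) = 2.31 × 0.2006 = 0.4633 mA.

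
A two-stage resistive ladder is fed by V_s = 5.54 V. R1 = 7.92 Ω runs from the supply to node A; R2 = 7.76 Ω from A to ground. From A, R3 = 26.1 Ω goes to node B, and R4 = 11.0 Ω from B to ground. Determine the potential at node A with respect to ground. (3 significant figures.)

Looking into the second stage from A: R3 + R4 = 37.10 Ω appears in parallel with R2.
R2 ‖ (R3+R4) = 6.418 Ω.
So V_A = 5.54 × 0.4476 = 2.480 V.

V_A ≈ 2.48 V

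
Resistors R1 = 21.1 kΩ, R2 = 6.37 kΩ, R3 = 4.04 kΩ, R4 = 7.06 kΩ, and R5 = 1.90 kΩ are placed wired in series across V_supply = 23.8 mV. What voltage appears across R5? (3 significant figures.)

V ≈ 1.12 mV

ΣR = 21.1 + 6.37 + 4.04 + 7.06 + 1.90 = 40.47 kΩ.
By the voltage-divider rule, V = 23.8 × 1.900/40.47 = 1.117 mV.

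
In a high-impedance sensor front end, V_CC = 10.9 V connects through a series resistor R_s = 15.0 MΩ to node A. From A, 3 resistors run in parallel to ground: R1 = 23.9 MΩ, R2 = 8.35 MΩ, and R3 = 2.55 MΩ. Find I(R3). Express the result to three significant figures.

I ≈ 0.459 µA

Combine the parallel branches: R_p = (1/23.9 + 1/8.35 + 1/2.55)⁻¹ = 1.806 MΩ.
V_A = 10.9 × 1.806/16.81 = 1.171 V.
Branch current I = V_A/R3 = 1.171/2.55 = 0.4593 µA.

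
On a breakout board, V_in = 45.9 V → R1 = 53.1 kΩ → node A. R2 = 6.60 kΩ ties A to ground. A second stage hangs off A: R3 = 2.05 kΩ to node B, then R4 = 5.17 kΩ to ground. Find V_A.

Looking into the second stage from A: R3 + R4 = 7.220 kΩ appears in parallel with R2.
R2 ‖ (R3+R4) = 3.448 kΩ.
So V_A = 45.9 × 0.06098 = 2.799 V.

V_A ≈ 2.80 V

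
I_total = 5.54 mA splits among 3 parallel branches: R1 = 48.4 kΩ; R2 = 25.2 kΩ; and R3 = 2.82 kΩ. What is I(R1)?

ΣG = 1/48.4 + 1/25.2 + 1/2.82 = 0.4150.
Current divider: I(R1) = I_total · G_k/ΣG = 5.54 × (0.02066/0.4150) = 5.54 × 0.04979 = 0.2758 mA.

I ≈ 0.276 mA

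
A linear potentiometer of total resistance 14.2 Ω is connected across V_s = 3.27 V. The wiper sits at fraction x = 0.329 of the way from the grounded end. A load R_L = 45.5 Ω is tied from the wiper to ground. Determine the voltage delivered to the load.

V_out ≈ 1.01 V

The pot divides into 9.528 Ω above the wiper and 4.672 Ω below.
R_L loads the lower segment: effective lower R = 4.237 Ω.
Loaded-divider output: V_out = 3.27 × 0.3078 = 1.006 V.
(Unloaded: V_out = x·V_s = 1.08 V.)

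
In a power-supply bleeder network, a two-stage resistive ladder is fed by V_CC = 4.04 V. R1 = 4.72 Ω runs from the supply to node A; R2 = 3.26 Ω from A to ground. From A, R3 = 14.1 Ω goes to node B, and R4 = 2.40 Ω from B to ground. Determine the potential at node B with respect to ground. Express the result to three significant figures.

Node A sees R2 in parallel with the series input of stage 2, R3 + R4 = 16.50 Ω.
R2 ‖ (R3+R4) = 2.722 Ω.
So V_A = 4.04 × 0.3658 = 1.478 V.
Stage 2 is unloaded, so V_B = V_A · R4/(R3+R4) = 1.478 × 2.40/16.50 = 0.2149 V.

V_B ≈ 0.215 V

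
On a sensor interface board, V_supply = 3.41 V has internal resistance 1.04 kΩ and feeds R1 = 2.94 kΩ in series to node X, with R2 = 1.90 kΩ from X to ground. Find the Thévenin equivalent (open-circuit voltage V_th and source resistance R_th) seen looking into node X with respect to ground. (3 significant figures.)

R1' = 1.04 + 2.94 = 3.980 kΩ (source resistance + R1).
With X open, the divider is unloaded: V_th = 3.41 × 1.90/5.880 = 1.102 V.
Zeroing V_supply shorts the top of R1' to ground, so R_th = R1' ‖ R2 = 1.286 kΩ.

V_th ≈ 1.10 V, R_th ≈ 1.29 kΩ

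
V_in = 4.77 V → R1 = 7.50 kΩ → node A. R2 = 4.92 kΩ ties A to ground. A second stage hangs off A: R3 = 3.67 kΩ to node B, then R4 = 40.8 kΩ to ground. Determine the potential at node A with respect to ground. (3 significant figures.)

The second stage (R3 + R4 = 44.47 kΩ) loads node A in parallel with R2.
R2 ‖ (R3+R4) = 4.430 kΩ.
So V_A = 4.77 × 0.3713 = 1.771 V.

V_A ≈ 1.77 V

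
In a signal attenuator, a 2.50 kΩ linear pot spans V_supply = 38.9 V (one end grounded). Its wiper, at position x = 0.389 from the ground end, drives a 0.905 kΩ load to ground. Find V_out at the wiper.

V_out ≈ 9.13 V

Split the track: R_lower = x·R_p = 0.9725 kΩ, R_upper = (1−x)·R_p = 1.527 kΩ.
R_L loads the lower segment: effective lower R = 0.4688 kΩ.
V_out = 38.9 × 0.4688/(1.527 + 0.4688) = 9.135 V.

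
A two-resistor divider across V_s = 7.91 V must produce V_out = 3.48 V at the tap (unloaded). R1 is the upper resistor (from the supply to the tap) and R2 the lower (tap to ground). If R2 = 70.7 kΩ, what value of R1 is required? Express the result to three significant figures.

R1 ≈ 90.0 kΩ

The divider ratio is R2/(R1+R2) = 3.48/7.91 = 0.4399.
Rearranging, R1 = R2·(1−k)/k = 70.7 × 1.273 = 90.00 kΩ.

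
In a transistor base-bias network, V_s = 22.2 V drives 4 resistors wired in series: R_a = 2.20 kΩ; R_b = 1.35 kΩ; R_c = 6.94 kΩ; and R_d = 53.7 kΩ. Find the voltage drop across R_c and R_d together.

Series total: ΣR = 2.20 + 1.35 + 6.94 + 53.7 = 64.19 kΩ.
R_{R_c..R_d} = 6.94 + 53.7 = 60.64 kΩ.
By the voltage-divider rule, V = 22.2 × 60.64/64.19 = 20.97 V.

V ≈ 21.0 V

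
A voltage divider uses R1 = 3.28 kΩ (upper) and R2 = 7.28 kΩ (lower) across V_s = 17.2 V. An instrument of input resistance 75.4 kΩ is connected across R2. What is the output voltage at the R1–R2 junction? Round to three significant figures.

First combine the lower leg with the load: R2 ‖ R_L = 6.639 kΩ.
Then V_out = V_s · R2'/(R1 + R2') = 17.2 × 6.639/9.919 = 11.51 V.

V_out ≈ 11.5 V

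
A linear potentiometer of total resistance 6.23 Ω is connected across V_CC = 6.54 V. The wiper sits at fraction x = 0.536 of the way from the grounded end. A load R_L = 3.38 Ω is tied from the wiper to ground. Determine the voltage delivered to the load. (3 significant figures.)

V_out ≈ 2.40 V

Lower segment x·R_p = 3.339 Ω; upper segment (1−x)·R_p = 2.891 Ω.
(x·R_p) ‖ R_L = 1.680 Ω.
Loaded-divider output: V_out = 6.54 × 0.3675 = 2.404 V.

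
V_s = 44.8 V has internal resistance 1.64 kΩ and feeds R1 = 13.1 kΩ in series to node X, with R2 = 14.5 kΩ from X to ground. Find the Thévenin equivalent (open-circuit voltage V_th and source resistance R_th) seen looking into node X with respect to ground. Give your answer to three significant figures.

R1' = 1.64 + 13.1 = 14.74 kΩ (source resistance + R1).
With X open, the divider is unloaded: V_th = 44.8 × 14.5/29.24 = 22.22 V.
With V_s suppressed (replaced by a short), R_th = R1' ‖ R2 = (14.74 × 14.5)/(14.74 + 14.5) = 7.310 kΩ.

V_th ≈ 22.2 V, R_th ≈ 7.31 kΩ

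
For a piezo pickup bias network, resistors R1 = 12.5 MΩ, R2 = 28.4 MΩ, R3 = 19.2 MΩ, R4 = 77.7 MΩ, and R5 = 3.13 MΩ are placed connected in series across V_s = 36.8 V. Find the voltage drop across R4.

ΣR = 12.5 + 28.4 + 19.2 + 77.7 + 3.13 = 140.9 MΩ.
Voltage divider: V = V_s · (77.70 / 140.9) = 36.8 × 0.5513 = 20.29 V.

V ≈ 20.3 V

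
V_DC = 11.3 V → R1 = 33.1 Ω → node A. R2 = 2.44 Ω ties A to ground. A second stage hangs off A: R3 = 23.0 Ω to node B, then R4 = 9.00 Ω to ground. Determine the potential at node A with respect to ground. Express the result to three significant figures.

V_A ≈ 0.724 V

Looking into the second stage from A: R3 + R4 = 32.00 Ω appears in parallel with R2.
R2 ‖ (R3+R4) = 2.267 Ω.
So V_A = 11.3 × 0.06410 = 0.7244 V.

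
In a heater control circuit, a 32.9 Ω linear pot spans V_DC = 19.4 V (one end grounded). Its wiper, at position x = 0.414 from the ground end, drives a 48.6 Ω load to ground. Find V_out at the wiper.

The pot divides into 19.28 Ω above the wiper and 13.62 Ω below.
R_L loads the lower segment: effective lower R = 10.64 Ω.
Then V_out = V_DC · 10.64/(19.28 + 10.64) = 6.899 V.
(Unloaded: V_out = x·V_DC = 8.03 V.)

V_out ≈ 6.90 V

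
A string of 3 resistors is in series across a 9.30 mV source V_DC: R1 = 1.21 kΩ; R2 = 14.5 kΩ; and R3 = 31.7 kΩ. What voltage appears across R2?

V ≈ 2.84 mV

ΣR = 1.21 + 14.5 + 31.7 = 47.41 kΩ.
V = V_DC · R/ΣR = 9.30 × 0.3058 = 2.844 mV.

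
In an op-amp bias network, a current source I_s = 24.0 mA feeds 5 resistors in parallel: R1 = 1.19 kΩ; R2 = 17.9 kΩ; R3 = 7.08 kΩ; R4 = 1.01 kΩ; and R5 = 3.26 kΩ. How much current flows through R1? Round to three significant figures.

I ≈ 8.64 mA

Conductances: ΣG = 1/1.19 + 1/17.9 + 1/7.08 + 1/1.01 + 1/3.26 = 2.334 (1/kΩ).
By the current-divider rule, I = I_s · G_k/ΣG = 24.0 × 0.3600 = 8.640 mA.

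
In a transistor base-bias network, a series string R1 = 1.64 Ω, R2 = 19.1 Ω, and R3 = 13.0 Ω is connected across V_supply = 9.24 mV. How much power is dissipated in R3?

P ≈ 0.975 µW

Series current I = V_supply/ΣR = 9.24/33.74 = 0.2739 mA.
P(R3) = I²·R3 = (0.2739)² × 13.0 = 0.9750 µW.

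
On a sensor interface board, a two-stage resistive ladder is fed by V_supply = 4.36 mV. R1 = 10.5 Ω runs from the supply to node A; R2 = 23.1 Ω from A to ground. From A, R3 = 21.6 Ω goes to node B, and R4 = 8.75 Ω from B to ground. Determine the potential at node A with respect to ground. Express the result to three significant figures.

V_A ≈ 2.42 mV

The second stage (R3 + R4 = 30.35 Ω) loads node A in parallel with R2.
R2 ‖ (R3+R4) = 13.12 Ω.
V_A = 4.36 × 13.12/(10.5 + 13.12) = 2.422 mV.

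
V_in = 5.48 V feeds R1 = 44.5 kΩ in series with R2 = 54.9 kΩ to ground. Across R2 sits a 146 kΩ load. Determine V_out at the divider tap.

First combine the lower leg with the load: R2 ‖ R_L = 39.90 kΩ.
Voltage divider with the loaded lower leg: V_out = 5.48 × 39.90/(44.5 + 39.90) = 5.48 × 0.4727 = 2.591 V.

V_out ≈ 2.59 V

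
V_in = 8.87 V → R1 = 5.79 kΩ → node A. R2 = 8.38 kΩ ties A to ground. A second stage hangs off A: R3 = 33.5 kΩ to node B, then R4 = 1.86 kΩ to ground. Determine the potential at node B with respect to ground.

The second stage (R3 + R4 = 35.36 kΩ) loads node A in parallel with R2.
Effective lower resistance at A: R2 ‖ 35.36 = 6.775 kΩ.
So V_A = 8.87 × 0.5392 = 4.783 V.
Then the unloaded second divider: V_B = V_A × R4/(R3+R4) = 4.783 × 0.05260 = 0.2516 V.

V_B ≈ 0.252 V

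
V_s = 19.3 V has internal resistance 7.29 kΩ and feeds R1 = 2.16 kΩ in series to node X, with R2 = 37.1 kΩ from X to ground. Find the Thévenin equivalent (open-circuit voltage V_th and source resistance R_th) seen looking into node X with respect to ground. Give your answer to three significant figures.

R1' = 7.29 + 2.16 = 9.450 kΩ (source resistance + R1).
With X open, the divider is unloaded: V_th = 19.3 × 37.1/46.55 = 15.38 V.
Zeroing V_s shorts the top of R1' to ground, so R_th = R1' ‖ R2 = 7.532 kΩ.

V_th ≈ 15.4 V, R_th ≈ 7.53 kΩ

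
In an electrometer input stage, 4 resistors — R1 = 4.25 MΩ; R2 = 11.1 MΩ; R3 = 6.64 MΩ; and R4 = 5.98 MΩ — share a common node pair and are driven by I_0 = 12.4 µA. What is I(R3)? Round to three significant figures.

I ≈ 2.90 µA

ΣG = 1/4.25 + 1/11.1 + 1/6.64 + 1/5.98 = 0.6432.
By the current-divider rule, I = I_0 · G_k/ΣG = 12.4 × 0.2341 = 2.903 µA.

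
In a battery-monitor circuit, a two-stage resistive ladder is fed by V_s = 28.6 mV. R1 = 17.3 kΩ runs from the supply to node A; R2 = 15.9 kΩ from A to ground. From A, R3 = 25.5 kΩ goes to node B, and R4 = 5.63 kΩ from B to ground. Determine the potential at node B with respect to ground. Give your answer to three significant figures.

Node A sees R2 in parallel with the series input of stage 2, R3 + R4 = 31.13 kΩ.
R2 ‖ (R3+R4) = 10.52 kΩ.
V_A = 28.6 × 10.52/(17.3 + 10.52) = 10.82 mV.
V_B = V_A × 0.1809 = 1.956 mV.

V_B ≈ 1.96 mV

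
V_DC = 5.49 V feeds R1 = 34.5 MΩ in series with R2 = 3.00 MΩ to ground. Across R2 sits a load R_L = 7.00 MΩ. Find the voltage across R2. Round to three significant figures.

The load sits in parallel with R2, giving an effective lower resistance R2' = R2·R_L/(R2+R_L) = 2.100 MΩ.
Voltage divider with the loaded lower leg: V_out = 5.49 × 2.100/(34.5 + 2.100) = 5.49 × 0.05738 = 0.3150 V.

V_out ≈ 0.315 V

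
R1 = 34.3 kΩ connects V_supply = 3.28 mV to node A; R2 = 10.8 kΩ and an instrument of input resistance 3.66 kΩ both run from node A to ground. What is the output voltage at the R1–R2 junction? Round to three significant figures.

R2 ‖ R_L = (10.8 × 3.66)/(10.8 + 3.66) = 2.734 kΩ.
Now apply the divider: V_out = 3.28 × 0.07381 = 0.2421 mV.
(Unloaded it would be 0.785 mV; the load pulls it down.)

V_out ≈ 0.242 mV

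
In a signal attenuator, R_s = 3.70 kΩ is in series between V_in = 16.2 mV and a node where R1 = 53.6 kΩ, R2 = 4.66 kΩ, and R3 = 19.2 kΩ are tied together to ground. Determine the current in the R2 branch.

Combine the parallel branches: R_p = (1/53.6 + 1/4.66 + 1/19.2)⁻¹ = 3.505 kΩ.
Node voltage V_A = V_in · R_p/(R_s + R_p) = 16.2 × 0.4864 = 7.880 mV.
I(R2) = V_A / R2 = 7.880/4.66 = 1.691 µA.

I ≈ 1.69 µA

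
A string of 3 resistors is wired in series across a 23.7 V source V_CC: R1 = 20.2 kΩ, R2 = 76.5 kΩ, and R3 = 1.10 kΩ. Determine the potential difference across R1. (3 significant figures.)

Series total: ΣR = 20.2 + 76.5 + 1.10 = 97.80 kΩ.
Voltage divider: V = V_CC · (20.20 / 97.80) = 23.7 × 0.2065 = 4.895 V.

V ≈ 4.90 V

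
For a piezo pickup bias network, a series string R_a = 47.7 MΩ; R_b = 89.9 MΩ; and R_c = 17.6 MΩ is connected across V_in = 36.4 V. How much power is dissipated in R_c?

P ≈ 0.968 µW

ΣR = 155.2 MΩ → I = 36.4/155.2 = 0.2345 µA.
V(R_c) = I·R = 4.128 V; P = V·I = 4.128 × 0.2345 = 0.9681 µW.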